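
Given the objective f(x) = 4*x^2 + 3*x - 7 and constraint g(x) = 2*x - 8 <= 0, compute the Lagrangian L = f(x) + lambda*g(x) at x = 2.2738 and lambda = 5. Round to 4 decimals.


Step 1: Evaluate f(x).
f(2.2738) = 4*2.2738^2 + 3*2.2738 - 7 = 20.5021
Step 2: Evaluate g(x).
g(2.2738) = 2*2.2738 - 8 = -3.4524
Step 3: Compute Lagrangian.
L = 20.5021 + 5*-3.4524 = 3.2401


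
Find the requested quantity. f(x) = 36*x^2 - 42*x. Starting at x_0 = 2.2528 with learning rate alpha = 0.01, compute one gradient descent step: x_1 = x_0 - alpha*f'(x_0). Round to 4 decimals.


We compute the gradient at x_0 and apply the update.
f'(x) = 72*x - 42
f'(2.2528) = 72*2.2528 - 42 = 120.2016
x_1 = 2.2528 - 0.01*120.2016 = 1.0508


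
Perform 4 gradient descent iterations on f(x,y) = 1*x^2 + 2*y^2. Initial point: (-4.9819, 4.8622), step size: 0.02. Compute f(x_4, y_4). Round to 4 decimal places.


Gradient descent on f(x,y) = 1*x^2 + 2*y^2.
Starting point: (-4.9819, 4.8622), alpha = 0.02
Step 1: grad_x = 2*1*-4.9819 = -9.9638, grad_y = 2*2*4.8622 = 19.4488
  x_1 = -4.9819 - 0.02*-9.9638 = -4.7826
  y_1 = 4.8622 - 0.02*19.4488 = 4.4732
Step 2: grad_x = 2*1*-4.7826 = -9.5652, grad_y = 2*2*4.4732 = 17.8929
  x_2 = -4.7826 - 0.02*-9.5652 = -4.5913
  y_2 = 4.4732 - 0.02*17.8929 = 4.1154
Step 3: grad_x = 2*1*-4.5913 = -9.1826, grad_y = 2*2*4.1154 = 16.4615
  x_3 = -4.5913 - 0.02*-9.1826 = -4.4077
  y_3 = 4.1154 - 0.02*16.4615 = 3.7861
Step 4: grad_x = 2*1*-4.4077 = -8.8153, grad_y = 2*2*3.7861 = 15.1445
  x_4 = -4.4077 - 0.02*-8.8153 = -4.2314
  y_4 = 3.7861 - 0.02*15.1445 = 3.4832
f(-4.2314, 3.4832) = 1*(-4.2314)^2 + 2*3.4832^2 = 42.1704


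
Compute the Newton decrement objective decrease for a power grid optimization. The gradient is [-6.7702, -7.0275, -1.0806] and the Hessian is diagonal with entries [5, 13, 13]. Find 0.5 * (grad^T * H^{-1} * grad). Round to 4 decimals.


Step 1: H is diagonal, so H^(-1) * g = [-1.354, -0.5406, -0.0831].
Step 2: g^T H^(-1) g = sum_i g_i^2 / H_ii
  = (-6.7702)^2/5 + (-7.0275)^2/13 + (-1.0806)^2/13
  = 9.1671 + 3.7989 + 0.0898 = 13.0558
Step 3: Objective decrease = 0.5 * g^T H^(-1) g = 6.5279


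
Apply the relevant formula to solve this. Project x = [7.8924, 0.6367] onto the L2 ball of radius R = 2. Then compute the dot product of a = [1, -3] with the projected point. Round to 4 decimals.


Step 1: Compute ||x|| (intermediates to 6 decimals).
||x|| = sqrt(7.8924^2 + 0.6367^2) = 7.91804
Step 2: Project.
Since ||x|| > R, scale = R/||x|| = 2/7.91804 = 0.252588, proj(x) = scale * x
proj(x) = [1.993526, 0.160823]
Step 3: Dot product.
a^T * proj(x) = 1*1.993526 - 3*0.160823 = 1.5111


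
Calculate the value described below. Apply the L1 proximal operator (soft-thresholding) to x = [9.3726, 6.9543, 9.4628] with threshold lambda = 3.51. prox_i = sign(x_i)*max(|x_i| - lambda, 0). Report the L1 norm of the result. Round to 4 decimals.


Soft-thresholding with lambda = 3.51:
prox(9.3726) = sign(9.3726)*max(|9.3726| - 3.51, 0) = 5.8626
prox(6.9543) = sign(6.9543)*max(|6.9543| - 3.51, 0) = 3.4443
prox(9.4628) = sign(9.4628)*max(|9.4628| - 3.51, 0) = 5.9528
prox(x) = [5.8626, 3.4443, 5.9528]
||prox(x)||_1 = 5.8626 + 3.4443 + 5.9528 = 15.2597


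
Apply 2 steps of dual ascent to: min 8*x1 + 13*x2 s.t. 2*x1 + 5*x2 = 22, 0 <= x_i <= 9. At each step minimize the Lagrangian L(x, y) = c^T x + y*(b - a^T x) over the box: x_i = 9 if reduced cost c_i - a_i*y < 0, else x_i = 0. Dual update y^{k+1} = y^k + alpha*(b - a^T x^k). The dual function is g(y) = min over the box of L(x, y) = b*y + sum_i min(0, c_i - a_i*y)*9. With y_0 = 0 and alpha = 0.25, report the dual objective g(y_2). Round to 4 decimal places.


Dual ascent for LP: min 8*x1 + 13*x2, 2*x1 + 5*x2 = 22, 0 <= x_i <= 9
Step 1: y^k = 0.0, reduced costs: (8.0, 13.0)
  x^k = (0.0, 0.0), subgradient = b - a^T x = 22.0
  y^{k+1} = 0.0 + 0.25*22.0 = 5.5
Step 2: y^k = 5.5, reduced costs: (-3.0, -14.5)
  x^k = (9.0, 9.0), subgradient = b - a^T x = -41.0
  y^{k+1} = 5.5 + 0.25*-41.0 = -4.75
Dual objective at y_2 = -4.75: reduced costs (17.5, 36.75), box minimizer x = (0.0, 0.0)
g(y_2) = b*y + (c1 - a1*y)*x1 + (c2 - a2*y)*x2 = 22*(-4.75) + 17.5*0.0 + 36.75*0.0 = -104.5 + 0.0 + 0.0 = -104.5


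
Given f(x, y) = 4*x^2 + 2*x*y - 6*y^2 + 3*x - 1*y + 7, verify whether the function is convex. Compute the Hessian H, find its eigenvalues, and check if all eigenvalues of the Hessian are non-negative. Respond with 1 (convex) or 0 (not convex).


The Hessian of f(x,y) = 4*x^2 + 2*x*y - 6*y^2 + 3*x - 1*y + 7 is:
H = [[8, 2], [2, -12]]
Trace = 8 - 12 = -4
Determinant = 8*-12 - (2)^2 = -100
Discriminant = (-4)^2 - 4*-100 = 416.0
Eigenvalues: lambda_1 = -12.198, lambda_2 = 8.198
The function is not convex.

0


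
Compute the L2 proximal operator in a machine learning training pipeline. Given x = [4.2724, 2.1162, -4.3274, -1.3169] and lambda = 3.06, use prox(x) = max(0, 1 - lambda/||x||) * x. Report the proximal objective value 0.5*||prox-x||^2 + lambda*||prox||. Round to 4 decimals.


Step 1: Compute ||x||.
||x|| = 6.5721
Step 2: Compute scaling factor.
scale = max(0, 1 - 3.06/6.5721) = 0.5344
Step 3: prox(x) = [2.2831, 1.1309, -2.3125, -0.7037]
||prox(x)|| = 3.5121
Step 4: Proximal objective.
0.5*||prox-x||^2 = 4.6818
lambda*||prox|| = 10.747
Total = 15.4288


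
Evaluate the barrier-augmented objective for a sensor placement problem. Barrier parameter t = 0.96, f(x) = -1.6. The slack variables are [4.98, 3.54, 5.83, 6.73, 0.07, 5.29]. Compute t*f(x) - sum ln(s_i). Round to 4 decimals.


Step 1: Compute log-barrier.
ln values: [1.6054, 1.2641, 1.763, 1.9066, -2.6593, 1.6658]
phi = -(1.6054 + 1.2641 + 1.763 + 1.9066 - 2.6593 + 1.6658) = -5.5457
Step 2: Compute augmented objective.
t*f(x) = 0.96*-1.6 = -1.536
Total = -1.536 - 5.5457 = -7.0817


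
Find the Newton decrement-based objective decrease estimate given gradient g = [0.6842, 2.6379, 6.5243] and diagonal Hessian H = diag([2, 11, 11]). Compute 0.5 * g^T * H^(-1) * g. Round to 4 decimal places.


Step 1: H is diagonal, so H^(-1) * g = [0.3421, 0.2398, 0.5931].
Step 2: g^T H^(-1) g = sum_i g_i^2 / H_ii
  = (0.6842)^2/2 + (2.6379)^2/11 + (6.5243)^2/11
  = 0.2341 + 0.6326 + 3.8697 = 4.7363
Step 3: Objective decrease = 0.5 * g^T H^(-1) g = 2.3682


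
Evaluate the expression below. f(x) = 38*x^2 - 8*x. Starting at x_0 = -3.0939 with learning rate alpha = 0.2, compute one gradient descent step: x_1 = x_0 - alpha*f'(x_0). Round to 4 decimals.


We compute the gradient at x_0 and apply the update.
f'(x) = 76*x - 8
f'(-3.0939) = 76*-3.0939 - 8 = -243.1364
x_1 = -3.0939 - 0.2*-243.1364 = 45.5334


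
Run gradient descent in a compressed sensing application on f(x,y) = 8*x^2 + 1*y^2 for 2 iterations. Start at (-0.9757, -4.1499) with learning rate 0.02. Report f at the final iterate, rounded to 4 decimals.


Gradient descent on f(x,y) = 8*x^2 + 1*y^2.
Starting point: (-0.9757, -4.1499), alpha = 0.02
Step 1: grad_x = 2*8*-0.9757 = -15.6112, grad_y = 2*1*-4.1499 = -8.2998
  x_1 = -0.9757 - 0.02*-15.6112 = -0.6635
  y_1 = -4.1499 - 0.02*-8.2998 = -3.9839
Step 2: grad_x = 2*8*-0.6635 = -10.6156, grad_y = 2*1*-3.9839 = -7.9678
  x_2 = -0.6635 - 0.02*-10.6156 = -0.4512
  y_2 = -3.9839 - 0.02*-7.9678 = -3.8245
f(-0.4512, -3.8245) = 8*(-0.4512)^2 + 1*(-3.8245)^2 = 16.2556


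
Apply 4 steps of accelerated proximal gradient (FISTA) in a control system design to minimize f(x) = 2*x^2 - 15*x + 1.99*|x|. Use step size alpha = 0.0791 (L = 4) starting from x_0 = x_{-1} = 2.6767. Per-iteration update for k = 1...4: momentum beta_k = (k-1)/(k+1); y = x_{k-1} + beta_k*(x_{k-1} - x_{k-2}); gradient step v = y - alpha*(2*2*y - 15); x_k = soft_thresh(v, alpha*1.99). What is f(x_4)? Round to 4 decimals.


FISTA on f(x) = 2*x^2 - 15*x + 1.99*|x|
L = 4, alpha = 0.0791
Iteration 1: beta = 0.0, y = 2.6767 + 0.0*(2.6767 - 2.6767) = 2.6767
  grad(y) = -4.2932, v = y - alpha*grad = 3.0163
  prox(v) = soft_thresh(3.0163, 0.1574) = 2.8589
Iteration 2: beta = 0.3333, y = 2.8589 + 0.3333*(2.8589 - 2.6767) = 2.9196
  grad(y) = -3.3216, v = y - alpha*grad = 3.1823
  prox(v) = soft_thresh(3.1823, 0.1574) = 3.0249
Iteration 3: beta = 0.5, y = 3.0249 + 0.5*(3.0249 - 2.8589) = 3.108
  grad(y) = -2.5681, v = y - alpha*grad = 3.3111
  prox(v) = soft_thresh(3.3111, 0.1574) = 3.1537
Iteration 4: beta = 0.6, y = 3.1537 + 0.6*(3.1537 - 3.0249) = 3.2309
  grad(y) = -2.0762, v = y - alpha*grad = 3.3952
  prox(v) = soft_thresh(3.3952, 0.1574) = 3.2378
f(x_4) = 2*3.2378^2 - 15*3.2378 + 1.99*|3.2378| = -21.1571


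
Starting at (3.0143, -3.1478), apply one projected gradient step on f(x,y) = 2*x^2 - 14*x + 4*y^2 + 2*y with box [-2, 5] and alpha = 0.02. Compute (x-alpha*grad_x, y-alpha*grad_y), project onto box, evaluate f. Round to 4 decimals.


Step 1: Compute gradient at (3.0143, -3.1478).
grad_x = 2*2*3.0143 - 14 = -1.9428
grad_y = 2*4*-3.1478 + 2 = -23.1824
Step 2: Gradient step.
x_raw = 3.0143 - 0.02*-1.9428 = 3.0532
y_raw = -3.1478 - 0.02*-23.1824 = -2.6842
Step 3: Project onto [-2, 5].
x_proj = clip(3.0532) = 3.0532
y_proj = clip(-2.6842) = -2.0
Step 4: Evaluate f.
f(3.0532, -2.0) = -12.1007


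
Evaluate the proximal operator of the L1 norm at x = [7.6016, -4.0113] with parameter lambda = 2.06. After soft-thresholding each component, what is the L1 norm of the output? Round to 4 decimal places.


Soft-thresholding with lambda = 2.06:
prox(7.6016) = sign(7.6016)*max(|7.6016| - 2.06, 0) = 5.5416
prox(-4.0113) = sign(-4.0113)*max(|-4.0113| - 2.06, 0) = -1.9513
prox(x) = [5.5416, -1.9513]
||prox(x)||_1 = 5.5416 + 1.9513 = 7.4929


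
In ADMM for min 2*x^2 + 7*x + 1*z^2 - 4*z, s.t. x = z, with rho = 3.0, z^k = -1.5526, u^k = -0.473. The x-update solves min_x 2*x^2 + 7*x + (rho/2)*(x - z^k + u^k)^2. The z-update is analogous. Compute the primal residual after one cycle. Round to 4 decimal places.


ADMM iteration with rho = 3.0, z^k = -1.5526, u^k = -0.473
Step 1: x-update.
Minimize 2*x^2 + 7*x + (3.0/2)*(x + 1.5526 - 0.473)^2
FOC: (2*2 + 3.0)*x = -7 + 3.0*(-1.5526 + 0.473)
x^{k+1} = -1.4627
Step 2: z-update.
Minimize 1*z^2 - 4*z + (3.0/2)*(-1.4627 - z - 0.473)^2
FOC: (2*1 + 3.0)*z = 4 + 3.0*(-1.4627 - 0.473)
z^{k+1} = -0.3614
Step 3: u-update.
u^{k+1} = -0.473 - 1.4627 + 0.3614 = -1.5743
Step 4: Primal residual = |-1.4627 + 0.3614| = 1.1013


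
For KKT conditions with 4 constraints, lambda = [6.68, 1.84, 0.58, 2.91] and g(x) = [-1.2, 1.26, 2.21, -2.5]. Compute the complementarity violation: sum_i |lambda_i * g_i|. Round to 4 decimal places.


KKT complementary slackness check:
lambda_1 * g_1 = 6.68 * -1.2 = -8.016
lambda_2 * g_2 = 1.84 * 1.26 = 2.3184
lambda_3 * g_3 = 0.58 * 2.21 = 1.2818
lambda_4 * g_4 = 2.91 * -2.5 = -7.275
Total violation = 8.016 + 2.3184 + 1.2818 + 7.275 = 18.8912


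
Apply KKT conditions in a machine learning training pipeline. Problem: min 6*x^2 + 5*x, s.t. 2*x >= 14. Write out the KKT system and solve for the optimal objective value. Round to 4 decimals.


Step 1: Try lambda = 0 (constraint inactive).
x_unc = -5/(2*6) = -0.4167
Check: 2*-0.4167 = -0.8334 < 14 -- violated!
Step 2: Constraint must be active: 2*x = 14
x* = 14/2 = 7.0
lambda = (2*6*7.0 + 5)/2 = 44.5
Step 3: Compute optimal value.
f(x*) = 6*7.0^2 + 5*7.0 = 329.0


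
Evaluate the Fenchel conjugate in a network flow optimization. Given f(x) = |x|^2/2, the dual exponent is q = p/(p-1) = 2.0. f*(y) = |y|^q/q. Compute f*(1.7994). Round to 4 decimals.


The conjugate exponent q satisfies 1/p + 1/q = 1.
p = 2, so q = 2/(2 - 1) = 2.0
|y|^q = 1.7994^2.0 = 3.2378
f*(1.7994) = 3.2378 / 2.0 = 1.6189


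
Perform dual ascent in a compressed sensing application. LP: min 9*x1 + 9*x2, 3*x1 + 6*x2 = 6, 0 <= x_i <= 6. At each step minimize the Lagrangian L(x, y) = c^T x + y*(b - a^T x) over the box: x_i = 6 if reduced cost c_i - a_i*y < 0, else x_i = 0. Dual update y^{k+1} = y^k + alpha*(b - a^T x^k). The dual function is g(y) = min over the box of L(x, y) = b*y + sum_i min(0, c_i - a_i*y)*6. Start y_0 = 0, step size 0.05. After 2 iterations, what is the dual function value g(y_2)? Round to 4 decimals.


Dual ascent for LP: min 9*x1 + 9*x2, 3*x1 + 6*x2 = 6, 0 <= x_i <= 6
Step 1: y^k = 0.0, reduced costs: (9.0, 9.0)
  x^k = (0.0, 0.0), subgradient = b - a^T x = 6.0
  y^{k+1} = 0.0 + 0.05*6.0 = 0.3
Step 2: y^k = 0.3, reduced costs: (8.1, 7.2)
  x^k = (0.0, 0.0), subgradient = b - a^T x = 6.0
  y^{k+1} = 0.3 + 0.05*6.0 = 0.6
Dual objective at y_2 = 0.6: reduced costs (7.2, 5.4), box minimizer x = (0.0, 0.0)
g(y_2) = b*y + (c1 - a1*y)*x1 + (c2 - a2*y)*x2 = 6*0.6 + 7.2*0.0 + 5.4*0.0 = 3.6 + 0.0 + 0.0 = 3.6


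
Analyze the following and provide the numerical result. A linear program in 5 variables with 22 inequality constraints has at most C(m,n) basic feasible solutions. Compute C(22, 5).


Each vertex corresponds to some choice of n active constraints out of m, so the number of vertices is at most C(m, n) = m! / (n!(m-n)!).
m = 22, n = 5
Numerator: 22 * 21 * 20 * 19 * 18
Denominator: 5! = 120
C(22, 5) = 26334


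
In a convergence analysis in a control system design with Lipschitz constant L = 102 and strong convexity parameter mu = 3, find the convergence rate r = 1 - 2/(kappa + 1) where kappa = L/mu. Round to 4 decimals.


Step 1: Compute the condition number.
kappa = L/mu = 102/3 = 34.0
Step 2: Compute the convergence rate.
r = 1 - 2/(kappa + 1) = 1 - 2*mu/(L + mu) = (L - mu)/(L + mu) = 99/105 = 0.9429


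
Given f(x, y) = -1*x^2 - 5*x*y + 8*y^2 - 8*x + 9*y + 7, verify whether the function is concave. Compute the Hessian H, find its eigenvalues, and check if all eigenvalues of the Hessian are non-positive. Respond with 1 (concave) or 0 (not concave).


The Hessian of f(x,y) = -1*x^2 - 5*x*y + 8*y^2 - 8*x + 9*y + 7 is:
H = [[-2, -5], [-5, 16]]
Trace = -2 + 16 = 14
Determinant = -2*16 - (-5)^2 = -57
Discriminant = (14)^2 - 4*-57 = 424.0
Eigenvalues: lambda_1 = -3.2956, lambda_2 = 17.2956
The function is not concave.

0


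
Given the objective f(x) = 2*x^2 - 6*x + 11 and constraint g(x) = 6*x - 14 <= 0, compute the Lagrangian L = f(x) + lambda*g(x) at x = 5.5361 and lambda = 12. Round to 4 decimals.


Step 1: Evaluate f(x).
f(5.5361) = 2*5.5361^2 - 6*5.5361 + 11 = 39.0802
Step 2: Evaluate g(x).
g(5.5361) = 6*5.5361 - 14 = 19.2166
Step 3: Compute Lagrangian.
L = 39.0802 + 12*19.2166 = 269.6794


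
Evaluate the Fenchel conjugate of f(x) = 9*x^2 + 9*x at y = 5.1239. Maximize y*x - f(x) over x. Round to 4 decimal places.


f*(y) = sup_x {y*x - a*x^2 - b*x} = sup_x {(y-b)*x - a*x^2}
FOC: (y - b) - 2a*x = 0 => x* = (y - b)/(2a)
x* = (5.1239 - 9)/(2*9) = -0.2153
f*(5.1239) = (y-b)^2/(4a) = (5.1239 - 9)^2/(4*9)
= 15.0242/36 = 0.4173


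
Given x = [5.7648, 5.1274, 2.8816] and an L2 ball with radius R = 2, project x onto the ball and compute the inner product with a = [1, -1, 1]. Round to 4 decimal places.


Step 1: Compute ||x|| (intermediates to 6 decimals).
||x|| = sqrt(5.7648^2 + 5.1274^2 + 2.8816^2) = 8.235701
Step 2: Project.
Since ||x|| > R, scale = R/||x|| = 2/8.235701 = 0.242845, proj(x) = scale * x
proj(x) = [1.399953, 1.245163, 0.699782]
Step 3: Dot product.
a^T * proj(x) = 1*1.399953 - 1*1.245163 + 1*0.699782 = 0.8546


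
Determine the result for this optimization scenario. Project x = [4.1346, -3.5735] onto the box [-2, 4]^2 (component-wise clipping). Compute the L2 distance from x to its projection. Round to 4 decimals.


Project each component onto [-2, 4].
clip(4.1346) = 4.0, clip(-3.5735) = -2.0
Projection = [4.0, -2.0]
Squared diffs: [0.0181, 2.4759]
Distance = sqrt(2.494) = 1.5792


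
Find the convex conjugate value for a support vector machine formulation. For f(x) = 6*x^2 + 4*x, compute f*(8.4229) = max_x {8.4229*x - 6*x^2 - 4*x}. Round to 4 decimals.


f*(y) = sup_x {y*x - a*x^2 - b*x} = sup_x {(y-b)*x - a*x^2}
FOC: (y - b) - 2a*x = 0 => x* = (y - b)/(2a)
x* = (8.4229 - 4)/(2*6) = 0.3686
f*(8.4229) = (y-b)^2/(4a) = (8.4229 - 4)^2/(4*6)
= 19.562/24 = 0.8151


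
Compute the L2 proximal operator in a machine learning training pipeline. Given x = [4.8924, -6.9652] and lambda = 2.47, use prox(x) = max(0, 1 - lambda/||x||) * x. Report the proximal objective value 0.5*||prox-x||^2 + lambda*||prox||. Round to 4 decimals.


Step 1: Compute ||x||.
||x|| = 8.5117
Step 2: Compute scaling factor.
scale = max(0, 1 - 2.47/8.5117) = 0.7098
Step 3: prox(x) = [3.4727, -4.944]
||prox(x)|| = 6.0417
Step 4: Proximal objective.
0.5*||prox-x||^2 = 3.0505
lambda*||prox|| = 14.923
Total = 17.9735


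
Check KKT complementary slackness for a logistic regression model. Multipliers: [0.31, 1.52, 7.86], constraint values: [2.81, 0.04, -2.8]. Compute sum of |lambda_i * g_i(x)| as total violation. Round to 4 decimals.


KKT complementary slackness check:
lambda_1 * g_1 = 0.31 * 2.81 = 0.8711
lambda_2 * g_2 = 1.52 * 0.04 = 0.0608
lambda_3 * g_3 = 7.86 * -2.8 = -22.008
Total violation = 0.8711 + 0.0608 + 22.008 = 22.9399


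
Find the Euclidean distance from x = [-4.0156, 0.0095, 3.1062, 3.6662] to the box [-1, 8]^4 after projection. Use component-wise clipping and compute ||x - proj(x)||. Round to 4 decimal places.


Project each component onto [-1, 8].
clip(-4.0156) = -1.0, clip(0.0095) = 0.0095, clip(3.1062) = 3.1062, clip(3.6662) = 3.6662
Projection = [-1.0, 0.0095, 3.1062, 3.6662]
Squared diffs: [9.0938, 0.0, 0.0, 0.0]
Distance = sqrt(9.0938) = 3.0156


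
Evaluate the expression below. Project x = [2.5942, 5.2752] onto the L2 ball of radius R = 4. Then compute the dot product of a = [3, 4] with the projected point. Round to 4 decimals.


Step 1: Compute ||x|| (intermediates to 6 decimals).
||x|| = sqrt(2.5942^2 + 5.2752^2) = 5.878572
Step 2: Project.
Since ||x|| > R, scale = R/||x|| = 4/5.878572 = 0.680437, proj(x) = scale * x
proj(x) = [1.76519, 3.589441]
Step 3: Dot product.
a^T * proj(x) = 3*1.76519 + 4*3.589441 = 19.6533


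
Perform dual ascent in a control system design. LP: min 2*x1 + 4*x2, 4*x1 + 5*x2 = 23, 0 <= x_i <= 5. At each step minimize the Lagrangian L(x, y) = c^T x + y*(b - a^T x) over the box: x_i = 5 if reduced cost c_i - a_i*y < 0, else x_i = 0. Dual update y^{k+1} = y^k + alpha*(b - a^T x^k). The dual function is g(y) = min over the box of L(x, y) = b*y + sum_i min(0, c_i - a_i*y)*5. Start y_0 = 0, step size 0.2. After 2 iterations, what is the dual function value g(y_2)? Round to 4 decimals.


Dual ascent for LP: min 2*x1 + 4*x2, 4*x1 + 5*x2 = 23, 0 <= x_i <= 5
Step 1: y^k = 0.0, reduced costs: (2.0, 4.0)
  x^k = (0.0, 0.0), subgradient = b - a^T x = 23.0
  y^{k+1} = 0.0 + 0.2*23.0 = 4.6
Step 2: y^k = 4.6, reduced costs: (-16.4, -19.0)
  x^k = (5.0, 5.0), subgradient = b - a^T x = -22.0
  y^{k+1} = 4.6 + 0.2*-22.0 = 0.2
Dual objective at y_2 = 0.2: reduced costs (1.2, 3.0), box minimizer x = (0.0, 0.0)
g(y_2) = b*y + (c1 - a1*y)*x1 + (c2 - a2*y)*x2 = 23*0.2 + 1.2*0.0 + 3.0*0.0 = 4.6 + 0.0 + 0.0 = 4.6


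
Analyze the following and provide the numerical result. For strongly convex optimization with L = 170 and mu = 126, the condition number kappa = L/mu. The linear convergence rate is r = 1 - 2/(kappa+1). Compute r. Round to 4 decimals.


Step 1: Compute the condition number.
kappa = L/mu = 170/126 = 1.3492
Step 2: Compute the convergence rate.
r = 1 - 2/(kappa + 1) = 1 - 2*mu/(L + mu) = (L - mu)/(L + mu) = 44/296 = 0.1486


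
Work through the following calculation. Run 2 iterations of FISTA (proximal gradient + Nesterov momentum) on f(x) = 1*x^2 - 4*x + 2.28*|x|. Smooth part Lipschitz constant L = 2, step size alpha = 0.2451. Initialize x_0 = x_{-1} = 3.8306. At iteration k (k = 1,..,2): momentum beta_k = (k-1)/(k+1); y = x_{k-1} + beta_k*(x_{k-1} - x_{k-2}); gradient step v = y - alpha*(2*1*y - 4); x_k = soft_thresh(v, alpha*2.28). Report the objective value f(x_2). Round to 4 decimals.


FISTA on f(x) = 1*x^2 - 4*x + 2.28*|x|
L = 2, alpha = 0.2451
Iteration 1: beta = 0.0, y = 3.8306 + 0.0*(3.8306 - 3.8306) = 3.8306
  grad(y) = 3.6612, v = y - alpha*grad = 2.9332
  prox(v) = soft_thresh(2.9332, 0.5588) = 2.3744
Iteration 2: beta = 0.3333, y = 2.3744 + 0.3333*(2.3744 - 3.8306) = 1.889
  grad(y) = -0.222, v = y - alpha*grad = 1.9434
  prox(v) = soft_thresh(1.9434, 0.5588) = 1.3846
f(x_2) = 1*1.3846^2 - 4*1.3846 + 2.28*|1.3846| = -0.4644


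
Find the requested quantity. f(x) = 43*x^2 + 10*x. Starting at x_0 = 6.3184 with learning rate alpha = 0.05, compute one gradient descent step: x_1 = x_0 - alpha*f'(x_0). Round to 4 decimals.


We compute the gradient at x_0 and apply the update.
f'(x) = 86*x + 10
f'(6.3184) = 86*6.3184 + 10 = 553.3824
x_1 = 6.3184 - 0.05*553.3824 = -21.3507


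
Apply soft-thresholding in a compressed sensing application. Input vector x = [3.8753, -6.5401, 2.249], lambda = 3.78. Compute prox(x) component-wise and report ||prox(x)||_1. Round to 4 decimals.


Soft-thresholding with lambda = 3.78:
prox(3.8753) = sign(3.8753)*max(|3.8753| - 3.78, 0) = 0.0953
prox(-6.5401) = sign(-6.5401)*max(|-6.5401| - 3.78, 0) = -2.7601
prox(2.249) = sign(2.249)*max(|2.249| - 3.78, 0) = 0.0
prox(x) = [0.0953, -2.7601, 0.0]
||prox(x)||_1 = 0.0953 + 2.7601 + 0.0 = 2.8554


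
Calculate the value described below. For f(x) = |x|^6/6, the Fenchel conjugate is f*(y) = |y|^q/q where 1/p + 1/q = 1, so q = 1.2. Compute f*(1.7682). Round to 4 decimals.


The conjugate exponent q satisfies 1/p + 1/q = 1.
p = 6, so q = 6/(6 - 1) = 1.2
|y|^q = 1.7682^1.2 = 1.9817
f*(1.7682) = 1.9817 / 1.2 = 1.6514


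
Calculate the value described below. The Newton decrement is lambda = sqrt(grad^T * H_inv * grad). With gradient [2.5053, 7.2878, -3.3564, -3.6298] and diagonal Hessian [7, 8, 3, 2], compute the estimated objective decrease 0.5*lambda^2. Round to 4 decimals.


Step 1: H is diagonal, so H^(-1) * g = [0.3579, 0.911, -1.1188, -1.8149].
Step 2: g^T H^(-1) g = sum_i g_i^2 / H_ii
  = (2.5053)^2/7 + (7.2878)^2/8 + (-3.3564)^2/3 + (-3.6298)^2/2
  = 0.8966 + 6.639 + 3.7551 + 6.5877 = 17.8785
Step 3: Objective decrease = 0.5 * g^T H^(-1) g = 8.9393


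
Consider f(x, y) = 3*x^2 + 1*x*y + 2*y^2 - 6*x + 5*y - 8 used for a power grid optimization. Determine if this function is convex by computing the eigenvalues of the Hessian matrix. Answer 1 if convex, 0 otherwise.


The Hessian of f(x,y) = 3*x^2 + 1*x*y + 2*y^2 - 6*x + 5*y - 8 is:
H = [[6, 1], [1, 4]]
Trace = 6 + 4 = 10
Determinant = 6*4 - (1)^2 = 23
Discriminant = (10)^2 - 4*23 = 8.0
Eigenvalues: lambda_1 = 3.5858, lambda_2 = 6.4142
The function is convex.

1


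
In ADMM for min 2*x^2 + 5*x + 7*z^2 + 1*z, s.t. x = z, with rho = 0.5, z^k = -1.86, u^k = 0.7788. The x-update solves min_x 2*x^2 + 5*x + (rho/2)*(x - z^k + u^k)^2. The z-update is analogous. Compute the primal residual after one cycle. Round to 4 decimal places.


ADMM iteration with rho = 0.5, z^k = -1.86, u^k = 0.7788
Step 1: x-update.
Minimize 2*x^2 + 5*x + (0.5/2)*(x + 1.86 + 0.7788)^2
FOC: (2*2 + 0.5)*x = -5 + 0.5*(-1.86 - 0.7788)
x^{k+1} = -1.4043
Step 2: z-update.
Minimize 7*z^2 + 1*z + (0.5/2)*(-1.4043 - z + 0.7788)^2
FOC: (2*7 + 0.5)*z = -1 + 0.5*(-1.4043 + 0.7788)
z^{k+1} = -0.0905
Step 3: u-update.
u^{k+1} = 0.7788 - 1.4043 + 0.0905 = -0.535
Step 4: Primal residual = |-1.4043 + 0.0905| = 1.3138


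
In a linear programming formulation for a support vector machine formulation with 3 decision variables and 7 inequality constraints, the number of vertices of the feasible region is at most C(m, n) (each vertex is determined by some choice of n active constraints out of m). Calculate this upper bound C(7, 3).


Each vertex corresponds to some choice of n active constraints out of m, so the number of vertices is at most C(m, n) = m! / (n!(m-n)!).
m = 7, n = 3
Numerator: 7 * 6 * 5
Denominator: 3! = 6
C(7, 3) = 35


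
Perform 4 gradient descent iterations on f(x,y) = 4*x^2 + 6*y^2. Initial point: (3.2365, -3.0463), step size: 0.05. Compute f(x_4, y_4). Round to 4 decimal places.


Gradient descent on f(x,y) = 4*x^2 + 6*y^2.
Starting point: (3.2365, -3.0463), alpha = 0.05
Step 1: grad_x = 2*4*3.2365 = 25.892, grad_y = 2*6*-3.0463 = -36.5556
  x_1 = 3.2365 - 0.05*25.892 = 1.9419
  y_1 = -3.0463 - 0.05*-36.5556 = -1.2185
Step 2: grad_x = 2*4*1.9419 = 15.5352, grad_y = 2*6*-1.2185 = -14.6222
  x_2 = 1.9419 - 0.05*15.5352 = 1.1651
  y_2 = -1.2185 - 0.05*-14.6222 = -0.4874
Step 3: grad_x = 2*4*1.1651 = 9.3211, grad_y = 2*6*-0.4874 = -5.8489
  x_3 = 1.1651 - 0.05*9.3211 = 0.6991
  y_3 = -0.4874 - 0.05*-5.8489 = -0.195
Step 4: grad_x = 2*4*0.6991 = 5.5927, grad_y = 2*6*-0.195 = -2.3396
  x_4 = 0.6991 - 0.05*5.5927 = 0.4195
  y_4 = -0.195 - 0.05*-2.3396 = -0.078
f(0.4195, -0.078) = 4*0.4195^2 + 6*(-0.078)^2 = 0.7402


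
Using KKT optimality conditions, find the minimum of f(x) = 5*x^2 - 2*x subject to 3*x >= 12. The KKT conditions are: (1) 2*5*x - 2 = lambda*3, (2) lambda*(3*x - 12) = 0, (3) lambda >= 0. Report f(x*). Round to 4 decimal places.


Step 1: Try lambda = 0 (constraint inactive).
x_unc = 2/(2*5) = 0.2
Check: 3*0.2 = 0.6 < 12 -- violated!
Step 2: Constraint must be active: 3*x = 12
x* = 12/3 = 4.0
lambda = (2*5*4.0 - 2)/3 = 12.6667
Step 3: Compute optimal value.
f(x*) = 5*4.0^2 - 2*4.0 = 72.0


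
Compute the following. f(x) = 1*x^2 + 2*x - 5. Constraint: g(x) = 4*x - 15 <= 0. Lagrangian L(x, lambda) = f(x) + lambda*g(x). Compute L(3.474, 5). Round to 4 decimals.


Step 1: Evaluate f(x).
f(3.474) = 1*3.474^2 + 2*3.474 - 5 = 14.0167
Step 2: Evaluate g(x).
g(3.474) = 4*3.474 - 15 = -1.104
Step 3: Compute Lagrangian.
L = 14.0167 + 5*-1.104 = 8.4967


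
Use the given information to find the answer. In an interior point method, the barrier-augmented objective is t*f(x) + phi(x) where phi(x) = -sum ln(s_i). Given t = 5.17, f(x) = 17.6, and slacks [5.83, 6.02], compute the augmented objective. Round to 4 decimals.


Step 1: Compute log-barrier.
ln values: [1.763, 1.7951]
phi = -(1.763 + 1.7951) = -3.5581
Step 2: Compute augmented objective.
t*f(x) = 5.17*17.6 = 90.992
Total = 90.992 - 3.5581 = 87.4339


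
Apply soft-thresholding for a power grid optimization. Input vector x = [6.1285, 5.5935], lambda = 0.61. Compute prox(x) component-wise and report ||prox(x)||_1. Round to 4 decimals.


Soft-thresholding with lambda = 0.61:
prox(6.1285) = sign(6.1285)*max(|6.1285| - 0.61, 0) = 5.5185
prox(5.5935) = sign(5.5935)*max(|5.5935| - 0.61, 0) = 4.9835
prox(x) = [5.5185, 4.9835]
||prox(x)||_1 = 5.5185 + 4.9835 = 10.502


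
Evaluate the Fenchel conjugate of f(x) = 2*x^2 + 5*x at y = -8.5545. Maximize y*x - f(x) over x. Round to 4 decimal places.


f*(y) = sup_x {y*x - a*x^2 - b*x} = sup_x {(y-b)*x - a*x^2}
FOC: (y - b) - 2a*x = 0 => x* = (y - b)/(2a)
x* = (-8.5545 - 5)/(2*2) = -3.3886
f*(-8.5545) = (y-b)^2/(4a) = (-8.5545 - 5)^2/(4*2)
= 183.7245/8 = 22.9656


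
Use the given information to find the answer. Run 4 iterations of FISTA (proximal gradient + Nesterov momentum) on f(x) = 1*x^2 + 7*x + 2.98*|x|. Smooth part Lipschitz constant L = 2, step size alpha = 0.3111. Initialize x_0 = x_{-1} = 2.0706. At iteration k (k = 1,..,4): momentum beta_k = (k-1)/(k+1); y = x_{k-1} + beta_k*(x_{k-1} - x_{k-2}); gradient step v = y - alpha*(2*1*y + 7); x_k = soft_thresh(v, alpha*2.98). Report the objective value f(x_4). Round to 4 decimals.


FISTA on f(x) = 1*x^2 + 7*x + 2.98*|x|
L = 2, alpha = 0.3111
Iteration 1: beta = 0.0, y = 2.0706 + 0.0*(2.0706 - 2.0706) = 2.0706
  grad(y) = 11.1412, v = y - alpha*grad = -1.3954
  prox(v) = soft_thresh(-1.3954, 0.9271) = -0.4683
Iteration 2: beta = 0.3333, y = -0.4683 + 0.3333*(-0.4683 - 2.0706) = -1.3147
  grad(y) = 4.3707, v = y - alpha*grad = -2.6744
  prox(v) = soft_thresh(-2.6744, 0.9271) = -1.7473
Iteration 3: beta = 0.5, y = -1.7473 + 0.5*(-1.7473 + 0.4683) = -2.3868
  grad(y) = 2.2264, v = y - alpha*grad = -3.0794
  prox(v) = soft_thresh(-3.0794, 0.9271) = -2.1523
Iteration 4: beta = 0.6, y = -2.1523 + 0.6*(-2.1523 + 1.7473) = -2.3954
  grad(y) = 2.2093, v = y - alpha*grad = -3.0827
  prox(v) = soft_thresh(-3.0827, 0.9271) = -2.1556
f(x_4) = 1*(-2.1556)^2 + 7*(-2.1556) + 2.98*|-2.1556| = -4.0189


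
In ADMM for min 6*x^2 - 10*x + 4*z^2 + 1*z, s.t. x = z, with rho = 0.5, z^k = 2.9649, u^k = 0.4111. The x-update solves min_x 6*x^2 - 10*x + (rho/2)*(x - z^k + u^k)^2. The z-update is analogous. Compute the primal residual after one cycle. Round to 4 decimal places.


ADMM iteration with rho = 0.5, z^k = 2.9649, u^k = 0.4111
Step 1: x-update.
Minimize 6*x^2 - 10*x + (0.5/2)*(x - 2.9649 + 0.4111)^2
FOC: (2*6 + 0.5)*x = 10 + 0.5*(2.9649 - 0.4111)
x^{k+1} = 0.9022
Step 2: z-update.
Minimize 4*z^2 + 1*z + (0.5/2)*(0.9022 - z + 0.4111)^2
FOC: (2*4 + 0.5)*z = -1 + 0.5*(0.9022 + 0.4111)
z^{k+1} = -0.0404
Step 3: u-update.
u^{k+1} = 0.4111 + 0.9022 + 0.0404 = 1.3536
Step 4: Primal residual = |0.9022 + 0.0404| = 0.9425


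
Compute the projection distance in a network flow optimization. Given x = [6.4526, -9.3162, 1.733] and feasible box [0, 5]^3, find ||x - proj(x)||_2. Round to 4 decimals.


Project each component onto [0, 5].
clip(6.4526) = 5.0, clip(-9.3162) = 0.0, clip(1.733) = 1.733
Projection = [5.0, 0.0, 1.733]
Squared diffs: [2.11, 86.7916, 0.0]
Distance = sqrt(88.9016) = 9.4288


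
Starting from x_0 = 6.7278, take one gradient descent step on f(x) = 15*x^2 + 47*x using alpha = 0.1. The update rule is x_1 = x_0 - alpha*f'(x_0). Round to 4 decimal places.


We compute the gradient at x_0 and apply the update.
f'(x) = 30*x + 47
f'(6.7278) = 30*6.7278 + 47 = 248.834
x_1 = 6.7278 - 0.1*248.834 = -18.1556


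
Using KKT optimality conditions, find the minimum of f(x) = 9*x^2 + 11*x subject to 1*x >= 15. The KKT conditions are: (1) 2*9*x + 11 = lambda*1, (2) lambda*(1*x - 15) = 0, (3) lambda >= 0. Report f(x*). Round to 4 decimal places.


Step 1: Try lambda = 0 (constraint inactive).
x_unc = -11/(2*9) = -0.6111
Check: 1*-0.6111 = -0.6111 < 15 -- violated!
Step 2: Constraint must be active: 1*x = 15
x* = 15/1 = 15.0
lambda = (2*9*15.0 + 11)/1 = 281.0
Step 3: Compute optimal value.
f(x*) = 9*15.0^2 + 11*15.0 = 2190.0


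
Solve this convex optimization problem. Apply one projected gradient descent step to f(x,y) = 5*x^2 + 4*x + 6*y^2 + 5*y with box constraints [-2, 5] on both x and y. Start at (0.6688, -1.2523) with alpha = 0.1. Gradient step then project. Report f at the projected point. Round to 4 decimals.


Step 1: Compute gradient at (0.6688, -1.2523).
grad_x = 2*5*0.6688 + 4 = 10.688
grad_y = 2*6*-1.2523 + 5 = -10.0276
Step 2: Gradient step.
x_raw = 0.6688 - 0.1*10.688 = -0.4
y_raw = -1.2523 - 0.1*-10.0276 = -0.2495
Step 3: Project onto [-2, 5].
x_proj = clip(-0.4) = -0.4
y_proj = clip(-0.2495) = -0.2495
Step 4: Evaluate f.
f(-0.4, -0.2495) = -1.6741


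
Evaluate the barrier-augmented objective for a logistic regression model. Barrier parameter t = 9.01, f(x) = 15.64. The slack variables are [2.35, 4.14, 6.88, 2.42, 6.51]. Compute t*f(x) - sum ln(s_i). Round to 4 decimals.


Step 1: Compute log-barrier.
ln values: [0.8544, 1.4207, 1.9286, 0.8838, 1.8733]
phi = -(0.8544 + 1.4207 + 1.9286 + 0.8838 + 1.8733) = -6.9608
Step 2: Compute augmented objective.
t*f(x) = 9.01*15.64 = 140.9164
Total = 140.9164 - 6.9608 = 133.9556


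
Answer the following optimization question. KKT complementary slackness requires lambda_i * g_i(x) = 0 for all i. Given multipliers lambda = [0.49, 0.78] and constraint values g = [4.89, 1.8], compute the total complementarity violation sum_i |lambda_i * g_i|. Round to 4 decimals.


KKT complementary slackness check:
lambda_1 * g_1 = 0.49 * 4.89 = 2.3961
lambda_2 * g_2 = 0.78 * 1.8 = 1.404
Total violation = 2.3961 + 1.404 = 3.8001


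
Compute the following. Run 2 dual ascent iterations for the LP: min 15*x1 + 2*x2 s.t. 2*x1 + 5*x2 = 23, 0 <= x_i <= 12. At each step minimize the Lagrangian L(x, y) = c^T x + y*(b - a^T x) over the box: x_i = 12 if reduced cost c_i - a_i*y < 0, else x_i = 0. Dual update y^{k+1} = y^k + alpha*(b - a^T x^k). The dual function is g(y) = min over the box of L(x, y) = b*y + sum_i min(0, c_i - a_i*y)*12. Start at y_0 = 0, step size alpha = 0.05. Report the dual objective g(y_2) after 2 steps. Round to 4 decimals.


Dual ascent for LP: min 15*x1 + 2*x2, 2*x1 + 5*x2 = 23, 0 <= x_i <= 12
Step 1: y^k = 0.0, reduced costs: (15.0, 2.0)
  x^k = (0.0, 0.0), subgradient = b - a^T x = 23.0
  y^{k+1} = 0.0 + 0.05*23.0 = 1.15
Step 2: y^k = 1.15, reduced costs: (12.7, -3.75)
  x^k = (0.0, 12.0), subgradient = b - a^T x = -37.0
  y^{k+1} = 1.15 + 0.05*-37.0 = -0.7
Dual objective at y_2 = -0.7: reduced costs (16.4, 5.5), box minimizer x = (0.0, 0.0)
g(y_2) = b*y + (c1 - a1*y)*x1 + (c2 - a2*y)*x2 = 23*(-0.7) + 16.4*0.0 + 5.5*0.0 = -16.1 + 0.0 + 0.0 = -16.1


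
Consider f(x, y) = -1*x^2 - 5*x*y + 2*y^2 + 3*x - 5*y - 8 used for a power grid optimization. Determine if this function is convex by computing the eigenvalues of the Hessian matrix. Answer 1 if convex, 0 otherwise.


The Hessian of f(x,y) = -1*x^2 - 5*x*y + 2*y^2 + 3*x - 5*y - 8 is:
H = [[-2, -5], [-5, 4]]
Trace = -2 + 4 = 2
Determinant = -2*4 - (-5)^2 = -33
Discriminant = (2)^2 - 4*-33 = 136.0
Eigenvalues: lambda_1 = -4.831, lambda_2 = 6.831
The function is not convex.

0


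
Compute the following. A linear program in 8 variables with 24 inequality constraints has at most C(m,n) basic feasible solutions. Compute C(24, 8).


Each vertex corresponds to some choice of n active constraints out of m, so the number of vertices is at most C(m, n) = m! / (n!(m-n)!).
m = 24, n = 8
Numerator: 24 * 23 * 22 * 21 * 20 * 19 * 18 * 17
Denominator: 8! = 40320
C(24, 8) = 735471


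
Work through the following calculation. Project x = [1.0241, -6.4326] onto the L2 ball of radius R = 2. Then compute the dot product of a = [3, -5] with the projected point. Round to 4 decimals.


Step 1: Compute ||x|| (intermediates to 6 decimals).
||x|| = sqrt(1.0241^2 + (-6.4326)^2) = 6.513611
Step 2: Project.
Since ||x|| > R, scale = R/||x|| = 2/6.513611 = 0.307049, proj(x) = scale * x
proj(x) = [0.314449, -1.975123]
Step 3: Dot product.
a^T * proj(x) = 3*0.314449 - 5*(-1.975123) = 10.819


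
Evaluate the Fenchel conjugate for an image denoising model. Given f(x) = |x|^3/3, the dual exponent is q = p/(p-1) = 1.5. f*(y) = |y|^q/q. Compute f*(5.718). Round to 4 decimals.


The conjugate exponent q satisfies 1/p + 1/q = 1.
p = 3, so q = 3/(3 - 1) = 1.5
|y|^q = 5.718^1.5 = 13.6731
f*(5.718) = 13.6731 / 1.5 = 9.1154


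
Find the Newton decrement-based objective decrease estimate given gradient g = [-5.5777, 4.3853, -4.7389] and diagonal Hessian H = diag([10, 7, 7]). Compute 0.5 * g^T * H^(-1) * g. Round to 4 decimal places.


Step 1: H is diagonal, so H^(-1) * g = [-0.5578, 0.6265, -0.677].
Step 2: g^T H^(-1) g = sum_i g_i^2 / H_ii
  = (-5.5777)^2/10 + (4.3853)^2/7 + (-4.7389)^2/7
  = 3.1111 + 2.7473 + 3.2082 = 9.0665
Step 3: Objective decrease = 0.5 * g^T H^(-1) g = 4.5333


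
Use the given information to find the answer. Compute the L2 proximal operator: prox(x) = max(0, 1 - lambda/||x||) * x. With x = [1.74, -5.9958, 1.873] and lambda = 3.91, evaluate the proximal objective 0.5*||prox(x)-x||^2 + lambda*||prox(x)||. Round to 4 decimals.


Step 1: Compute ||x||.
||x|| = 6.5181
Step 2: Compute scaling factor.
scale = max(0, 1 - 3.91/6.5181) = 0.4001
Step 3: prox(x) = [0.6962, -2.3991, 0.7494]
||prox(x)|| = 2.6081
Step 4: Proximal objective.
0.5*||prox-x||^2 = 7.6441
lambda*||prox|| = 10.1977
Total = 17.8416


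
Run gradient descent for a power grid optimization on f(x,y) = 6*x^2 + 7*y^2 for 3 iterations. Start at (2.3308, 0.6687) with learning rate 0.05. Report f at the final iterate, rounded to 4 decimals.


Gradient descent on f(x,y) = 6*x^2 + 7*y^2.
Starting point: (2.3308, 0.6687), alpha = 0.05
Step 1: grad_x = 2*6*2.3308 = 27.9696, grad_y = 2*7*0.6687 = 9.3618
  x_1 = 2.3308 - 0.05*27.9696 = 0.9323
  y_1 = 0.6687 - 0.05*9.3618 = 0.2006
Step 2: grad_x = 2*6*0.9323 = 11.1878, grad_y = 2*7*0.2006 = 2.8085
  x_2 = 0.9323 - 0.05*11.1878 = 0.3729
  y_2 = 0.2006 - 0.05*2.8085 = 0.0602
Step 3: grad_x = 2*6*0.3729 = 4.4751, grad_y = 2*7*0.0602 = 0.8426
  x_3 = 0.3729 - 0.05*4.4751 = 0.1492
  y_3 = 0.0602 - 0.05*0.8426 = 0.0181
f(0.1492, 0.0181) = 6*0.1492^2 + 7*0.0181^2 = 0.1358


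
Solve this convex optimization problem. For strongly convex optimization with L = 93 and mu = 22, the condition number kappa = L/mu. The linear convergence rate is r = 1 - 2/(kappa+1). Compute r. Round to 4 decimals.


Step 1: Compute the condition number.
kappa = L/mu = 93/22 = 4.2273
Step 2: Compute the convergence rate.
r = 1 - 2/(kappa + 1) = 1 - 2*mu/(L + mu) = (L - mu)/(L + mu) = 71/115 = 0.6174


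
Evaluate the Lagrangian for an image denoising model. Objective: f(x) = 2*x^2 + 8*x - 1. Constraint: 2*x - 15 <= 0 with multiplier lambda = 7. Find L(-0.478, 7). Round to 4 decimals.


Step 1: Evaluate f(x).
f(-0.478) = 2*(-0.478)^2 + 8*(-0.478) - 1 = -4.367
Step 2: Evaluate g(x).
g(-0.478) = 2*-0.478 - 15 = -15.956
Step 3: Compute Lagrangian.
L = -4.367 + 7*-15.956 = -116.059


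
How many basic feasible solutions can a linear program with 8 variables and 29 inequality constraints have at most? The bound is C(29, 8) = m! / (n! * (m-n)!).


Each vertex corresponds to some choice of n active constraints out of m, so the number of vertices is at most C(m, n) = m! / (n!(m-n)!).
m = 29, n = 8
Numerator: 29 * 28 * 27 * 26 * 25 * 24 * 23 * 22
Denominator: 8! = 40320
C(29, 8) = 4292145


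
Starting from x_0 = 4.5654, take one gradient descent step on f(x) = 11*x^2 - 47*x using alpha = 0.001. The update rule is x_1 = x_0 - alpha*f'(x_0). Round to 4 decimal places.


We compute the gradient at x_0 and apply the update.
f'(x) = 22*x - 47
f'(4.5654) = 22*4.5654 - 47 = 53.4388
x_1 = 4.5654 - 0.001*53.4388 = 4.512


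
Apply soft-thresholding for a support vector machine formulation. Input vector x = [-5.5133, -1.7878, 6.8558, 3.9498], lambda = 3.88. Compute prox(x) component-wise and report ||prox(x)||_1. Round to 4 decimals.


Soft-thresholding with lambda = 3.88:
prox(-5.5133) = sign(-5.5133)*max(|-5.5133| - 3.88, 0) = -1.6333
prox(-1.7878) = sign(-1.7878)*max(|-1.7878| - 3.88, 0) = 0.0
prox(6.8558) = sign(6.8558)*max(|6.8558| - 3.88, 0) = 2.9758
prox(3.9498) = sign(3.9498)*max(|3.9498| - 3.88, 0) = 0.0698
prox(x) = [-1.6333, 0.0, 2.9758, 0.0698]
||prox(x)||_1 = 1.6333 + 0.0 + 2.9758 + 0.0698 = 4.6789


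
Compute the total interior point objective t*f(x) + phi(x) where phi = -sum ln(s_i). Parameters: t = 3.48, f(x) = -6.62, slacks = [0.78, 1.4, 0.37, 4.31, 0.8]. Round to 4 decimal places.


Step 1: Compute log-barrier.
ln values: [-0.2485, 0.3365, -0.9943, 1.4609, -0.2231]
phi = -(-0.2485 + 0.3365 - 0.9943 + 1.4609 - 0.2231) = -0.3316
Step 2: Compute augmented objective.
t*f(x) = 3.48*-6.62 = -23.0376
Total = -23.0376 - 0.3316 = -23.3692


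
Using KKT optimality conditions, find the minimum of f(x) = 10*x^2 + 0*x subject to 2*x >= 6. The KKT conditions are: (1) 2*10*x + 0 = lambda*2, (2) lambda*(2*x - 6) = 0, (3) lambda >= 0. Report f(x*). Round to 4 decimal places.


Step 1: Try lambda = 0 (constraint inactive).
x_unc = 0/(2*10) = 0.0
Check: 2*0.0 = 0.0 < 6 -- violated!
Step 2: Constraint must be active: 2*x = 6
x* = 6/2 = 3.0
lambda = (2*10*3.0 + 0)/2 = 30.0
Step 3: Compute optimal value.
f(x*) = 10*3.0^2 + 0*3.0 = 90.0


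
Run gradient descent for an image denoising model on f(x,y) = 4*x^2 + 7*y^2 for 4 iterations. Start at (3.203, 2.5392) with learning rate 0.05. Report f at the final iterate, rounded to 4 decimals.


Gradient descent on f(x,y) = 4*x^2 + 7*y^2.
Starting point: (3.203, 2.5392), alpha = 0.05
Step 1: grad_x = 2*4*3.203 = 25.624, grad_y = 2*7*2.5392 = 35.5488
  x_1 = 3.203 - 0.05*25.624 = 1.9218
  y_1 = 2.5392 - 0.05*35.5488 = 0.7618
Step 2: grad_x = 2*4*1.9218 = 15.3744, grad_y = 2*7*0.7618 = 10.6646
  x_2 = 1.9218 - 0.05*15.3744 = 1.1531
  y_2 = 0.7618 - 0.05*10.6646 = 0.2285
Step 3: grad_x = 2*4*1.1531 = 9.2246, grad_y = 2*7*0.2285 = 3.1994
  x_3 = 1.1531 - 0.05*9.2246 = 0.6918
  y_3 = 0.2285 - 0.05*3.1994 = 0.0686
Step 4: grad_x = 2*4*0.6918 = 5.5348, grad_y = 2*7*0.0686 = 0.9598
  x_4 = 0.6918 - 0.05*5.5348 = 0.4151
  y_4 = 0.0686 - 0.05*0.9598 = 0.0206
f(0.4151, 0.0206) = 4*0.4151^2 + 7*0.0206^2 = 0.6922


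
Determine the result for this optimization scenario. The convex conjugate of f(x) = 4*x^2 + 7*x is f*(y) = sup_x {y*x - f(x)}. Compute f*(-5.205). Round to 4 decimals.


f*(y) = sup_x {y*x - a*x^2 - b*x} = sup_x {(y-b)*x - a*x^2}
FOC: (y - b) - 2a*x = 0 => x* = (y - b)/(2a)
x* = (-5.205 - 7)/(2*4) = -1.5256
f*(-5.205) = (y-b)^2/(4a) = (-5.205 - 7)^2/(4*4)
= 148.962/16 = 9.3101
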